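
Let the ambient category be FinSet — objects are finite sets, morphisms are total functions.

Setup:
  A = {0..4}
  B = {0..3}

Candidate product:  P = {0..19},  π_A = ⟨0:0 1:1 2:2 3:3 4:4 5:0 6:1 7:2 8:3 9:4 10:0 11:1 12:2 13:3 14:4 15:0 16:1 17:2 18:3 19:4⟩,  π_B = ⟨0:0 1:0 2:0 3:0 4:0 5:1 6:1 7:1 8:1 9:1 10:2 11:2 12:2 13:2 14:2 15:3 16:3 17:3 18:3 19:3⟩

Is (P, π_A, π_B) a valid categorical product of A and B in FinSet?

Answer: VALID PRODUCT

Trace:
|A|·|B| = 5·4 = 20;  |P| = 20
Check the pairing map k ↦ (π_A(k), π_B(k)):
  0 : (0,0)
  1 : (1,0)
  2 : (2,0)
  3 : (3,0)
  4 : (4,0)
  5 : (0,1)
  6 : (1,1)
  7 : (2,1)
  8 : (3,1)
  9 : (4,1)
  10 : (0,2)
  11 : (1,2)
  12 : (2,2)
  13 : (3,2)
  14 : (4,2)
  15 : (0,3)
  16 : (1,3)
  17 : (2,3)
  18 : (3,3)
  19 : (4,3)
distinct pairs in image: 20 / 20 needed
  → bijection onto A×B; projections well-typed.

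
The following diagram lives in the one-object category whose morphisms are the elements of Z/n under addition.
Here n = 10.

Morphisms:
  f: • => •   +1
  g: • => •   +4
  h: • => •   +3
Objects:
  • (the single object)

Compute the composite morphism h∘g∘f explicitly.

  0 +1≡1 +4≡5 +3≡8  (mod 10)
⟦path⟧: +8

Answer: +8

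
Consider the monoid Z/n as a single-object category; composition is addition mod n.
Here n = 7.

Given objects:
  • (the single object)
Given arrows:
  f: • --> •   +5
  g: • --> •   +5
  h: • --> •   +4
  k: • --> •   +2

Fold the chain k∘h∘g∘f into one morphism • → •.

Answer: +2

Work:
  0 +5≡5 +5≡3 +4≡0 +2≡2  (mod 7)
result: +2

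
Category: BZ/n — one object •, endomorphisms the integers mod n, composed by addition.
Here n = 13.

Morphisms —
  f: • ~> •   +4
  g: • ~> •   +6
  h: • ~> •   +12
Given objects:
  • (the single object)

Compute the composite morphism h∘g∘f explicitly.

  0 +4≡4 +6≡10 +12≡9  (mod 13)
composite: +9

Answer: +9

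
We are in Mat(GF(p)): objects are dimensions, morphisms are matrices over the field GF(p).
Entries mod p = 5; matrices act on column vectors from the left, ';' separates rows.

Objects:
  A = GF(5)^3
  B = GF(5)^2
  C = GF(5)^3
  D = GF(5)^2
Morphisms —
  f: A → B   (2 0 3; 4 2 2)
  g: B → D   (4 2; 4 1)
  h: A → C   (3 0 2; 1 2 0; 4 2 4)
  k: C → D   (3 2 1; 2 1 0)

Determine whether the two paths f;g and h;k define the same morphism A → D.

1) trace f;g:
  e0=[1,0,0] f→[2,4] g→[1,2]
  e1=[0,1,0] f→[0,2] g→[4,2]
  e2=[0,0,1] f→[3,2] g→[1,4]
  composite₁ = (1 4 1; 2 2 4)
2) trace h;k:
  e0=[1,0,0] h→[3,1,4] k→[0,2]
  e1=[0,1,0] h→[0,2,2] k→[1,2]
  e2=[0,0,1] h→[2,0,4] k→[0,4]
  composite₂ = (0 1 0; 2 2 4)
Equal? distinct morphisms ✗

Answer: DOES NOT COMMUTE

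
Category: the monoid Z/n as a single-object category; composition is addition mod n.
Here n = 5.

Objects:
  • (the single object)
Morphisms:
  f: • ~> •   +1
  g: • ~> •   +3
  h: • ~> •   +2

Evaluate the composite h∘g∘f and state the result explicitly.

Answer: +1

Derivation:
  0 +1≡1 +3≡4 +2≡1  (mod 5)
result: +1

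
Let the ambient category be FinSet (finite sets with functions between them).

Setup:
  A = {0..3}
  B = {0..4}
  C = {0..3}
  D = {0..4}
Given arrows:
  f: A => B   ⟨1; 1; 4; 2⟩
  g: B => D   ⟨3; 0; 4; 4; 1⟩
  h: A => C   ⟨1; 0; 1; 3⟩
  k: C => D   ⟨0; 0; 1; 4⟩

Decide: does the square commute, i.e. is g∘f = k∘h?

Answer: DOES NOT COMMUTE

Trace:
Along f;g (path 1):
  0 f=>1 g=>0
  1 f=>1 g=>0
  2 f=>4 g=>1
  3 f=>2 g=>4
  composite₁ = ⟨0; 0; 1; 4⟩
Along h;k (path 2):
  0 h=>1 k=>0
  1 h=>0 k=>0
  2 h=>1 k=>0
  3 h=>3 k=>4
  composite₂ = ⟨0; 0; 0; 4⟩
Equal? NO — does not commute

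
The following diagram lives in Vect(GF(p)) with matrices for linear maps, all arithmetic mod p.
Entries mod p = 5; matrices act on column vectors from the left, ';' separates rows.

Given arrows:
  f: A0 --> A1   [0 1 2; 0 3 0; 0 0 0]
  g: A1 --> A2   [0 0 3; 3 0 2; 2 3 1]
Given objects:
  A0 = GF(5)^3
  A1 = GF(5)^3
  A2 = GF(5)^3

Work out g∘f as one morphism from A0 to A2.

  e0=⟨1,0,0⟩ f-->⟨0,0,0⟩ g-->⟨0,0,0⟩
  e1=⟨0,1,0⟩ f-->⟨1,3,0⟩ g-->⟨0,3,1⟩
  e2=⟨0,0,1⟩ f-->⟨2,0,0⟩ g-->⟨0,1,4⟩
result: [0 0 0; 0 3 1; 0 1 4]

Answer: [0 0 0; 0 3 1; 0 1 4]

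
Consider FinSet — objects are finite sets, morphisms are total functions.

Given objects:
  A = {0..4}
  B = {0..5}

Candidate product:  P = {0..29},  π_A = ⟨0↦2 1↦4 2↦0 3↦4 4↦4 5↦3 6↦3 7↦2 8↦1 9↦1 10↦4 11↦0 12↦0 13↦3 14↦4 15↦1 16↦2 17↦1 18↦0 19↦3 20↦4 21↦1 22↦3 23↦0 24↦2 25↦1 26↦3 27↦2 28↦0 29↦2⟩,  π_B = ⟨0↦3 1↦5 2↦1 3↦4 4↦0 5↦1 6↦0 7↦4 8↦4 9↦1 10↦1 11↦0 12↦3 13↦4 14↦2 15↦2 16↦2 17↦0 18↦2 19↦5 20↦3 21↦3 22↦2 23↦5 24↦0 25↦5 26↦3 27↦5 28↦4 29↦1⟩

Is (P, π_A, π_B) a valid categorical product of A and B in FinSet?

Answer: VALID PRODUCT

Derivation:
|A|·|B| = 5·6 = 30;  |P| = 30
Check the pairing map k ↦ (π_A(k), π_B(k)):
  0 ↦ (2,3)
  1 ↦ (4,5)
  2 ↦ (0,1)
  3 ↦ (4,4)
  4 ↦ (4,0)
  5 ↦ (3,1)
  6 ↦ (3,0)
  7 ↦ (2,4)
  8 ↦ (1,4)
  9 ↦ (1,1)
  10 ↦ (4,1)
  11 ↦ (0,0)
  12 ↦ (0,3)
  13 ↦ (3,4)
  14 ↦ (4,2)
  15 ↦ (1,2)
  16 ↦ (2,2)
  17 ↦ (1,0)
  18 ↦ (0,2)
  19 ↦ (3,5)
  20 ↦ (4,3)
  21 ↦ (1,3)
  22 ↦ (3,2)
  23 ↦ (0,5)
  24 ↦ (2,0)
  25 ↦ (1,5)
  26 ↦ (3,3)
  27 ↦ (2,5)
  28 ↦ (0,4)
  29 ↦ (2,1)
distinct pairs in image: 30 / 30 needed
  → bijection onto A×B; projections well-typed.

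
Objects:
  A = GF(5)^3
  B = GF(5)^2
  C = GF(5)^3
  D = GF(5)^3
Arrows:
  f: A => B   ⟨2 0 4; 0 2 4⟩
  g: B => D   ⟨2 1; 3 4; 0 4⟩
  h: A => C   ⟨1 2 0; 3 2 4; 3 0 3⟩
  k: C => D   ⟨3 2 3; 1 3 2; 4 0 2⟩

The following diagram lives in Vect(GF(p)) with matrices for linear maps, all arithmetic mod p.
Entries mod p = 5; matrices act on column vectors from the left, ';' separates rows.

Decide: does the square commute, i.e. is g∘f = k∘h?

Along f;g (path 1):
  e0=(1,0,0) f=>(2,0) g=>(4,1,0)
  e1=(0,1,0) f=>(0,2) g=>(2,3,3)
  e2=(0,0,1) f=>(4,4) g=>(2,3,1)
  composite₁ = ⟨4 2 2; 1 3 3; 0 3 1⟩
Along h;k (path 2):
  e0=(1,0,0) h=>(1,3,3) k=>(3,1,0)
  e1=(0,1,0) h=>(2,2,0) k=>(0,3,3)
  e2=(0,0,1) h=>(0,4,3) k=>(2,3,1)
  composite₂ = ⟨3 0 2; 1 3 3; 0 3 1⟩
Equal? NO — does not commute

Answer: DOES NOT COMMUTE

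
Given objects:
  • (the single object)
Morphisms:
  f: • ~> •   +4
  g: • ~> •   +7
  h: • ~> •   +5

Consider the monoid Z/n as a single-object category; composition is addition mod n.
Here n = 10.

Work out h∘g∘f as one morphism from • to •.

Answer: +6

Derivation:
  0 +4≡4 +7≡1 +5≡6  (mod 10)
result: +6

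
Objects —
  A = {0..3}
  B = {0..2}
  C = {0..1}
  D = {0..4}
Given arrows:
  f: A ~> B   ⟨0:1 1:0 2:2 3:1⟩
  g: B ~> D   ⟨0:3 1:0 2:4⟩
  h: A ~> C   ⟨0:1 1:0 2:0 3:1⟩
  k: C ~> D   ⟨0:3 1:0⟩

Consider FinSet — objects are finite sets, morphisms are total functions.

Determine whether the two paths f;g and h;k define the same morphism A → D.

Along f;g (path 1):
  0 f~>1 g~>0
  1 f~>0 g~>3
  2 f~>2 g~>4
  3 f~>1 g~>0
  ⟦path⟧₁ = ⟨0:0 1:3 2:4 3:0⟩
Along h;k (path 2):
  0 h~>1 k~>0
  1 h~>0 k~>3
  2 h~>0 k~>3
  3 h~>1 k~>0
  ⟦path⟧₂ = ⟨0:0 1:3 2:3 3:0⟩
Equal? NO — does not commute

Answer: DOES NOT COMMUTE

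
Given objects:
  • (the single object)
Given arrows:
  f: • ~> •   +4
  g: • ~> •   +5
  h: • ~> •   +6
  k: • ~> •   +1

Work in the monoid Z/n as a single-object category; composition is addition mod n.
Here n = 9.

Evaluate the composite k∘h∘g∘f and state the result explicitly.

  0 +4≡4 +5≡0 +6≡6 +1≡7  (mod 9)
⟦path⟧: +7

Answer: +7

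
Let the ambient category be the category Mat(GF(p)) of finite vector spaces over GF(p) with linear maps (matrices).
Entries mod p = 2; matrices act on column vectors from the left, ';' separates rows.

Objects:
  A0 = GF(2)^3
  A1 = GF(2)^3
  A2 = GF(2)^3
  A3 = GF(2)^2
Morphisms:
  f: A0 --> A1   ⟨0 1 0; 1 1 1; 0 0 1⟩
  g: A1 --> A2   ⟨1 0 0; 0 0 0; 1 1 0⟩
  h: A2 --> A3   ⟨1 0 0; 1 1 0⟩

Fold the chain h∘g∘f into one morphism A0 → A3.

Answer: ⟨0 1 0; 0 1 0⟩

Work:
  e0=(1,0,0) f-->(0,1,0) g-->(0,0,1) h-->(0,0)
  e1=(0,1,0) f-->(1,1,0) g-->(1,0,0) h-->(1,1)
  e2=(0,0,1) f-->(0,1,1) g-->(0,0,1) h-->(0,0)
result: ⟨0 1 0; 0 1 0⟩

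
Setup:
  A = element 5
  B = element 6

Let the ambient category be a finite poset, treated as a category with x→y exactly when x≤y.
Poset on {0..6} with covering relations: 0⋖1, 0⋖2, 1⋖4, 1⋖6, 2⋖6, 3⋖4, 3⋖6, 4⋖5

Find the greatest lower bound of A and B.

Common predecessors of 5,6: {0,1,3}
  maximal lower bounds 1 and 3 are incomparable: neither 1⊑3 nor 3⊑1
→ no greatest lower bound exists

Answer: NO MEET EXISTS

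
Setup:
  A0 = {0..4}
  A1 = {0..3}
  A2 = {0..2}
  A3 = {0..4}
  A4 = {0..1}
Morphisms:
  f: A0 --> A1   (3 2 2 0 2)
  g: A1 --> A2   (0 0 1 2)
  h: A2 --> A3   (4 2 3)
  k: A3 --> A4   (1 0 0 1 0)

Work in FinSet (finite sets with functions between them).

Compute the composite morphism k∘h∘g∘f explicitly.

Answer: (1 0 0 0 0)

Trace:
  0 f-->3 g-->2 h-->3 k-->1
  1 f-->2 g-->1 h-->2 k-->0
  2 f-->2 g-->1 h-->2 k-->0
  3 f-->0 g-->0 h-->4 k-->0
  4 f-->2 g-->1 h-->2 k-->0
composite: (1 0 0 0 0)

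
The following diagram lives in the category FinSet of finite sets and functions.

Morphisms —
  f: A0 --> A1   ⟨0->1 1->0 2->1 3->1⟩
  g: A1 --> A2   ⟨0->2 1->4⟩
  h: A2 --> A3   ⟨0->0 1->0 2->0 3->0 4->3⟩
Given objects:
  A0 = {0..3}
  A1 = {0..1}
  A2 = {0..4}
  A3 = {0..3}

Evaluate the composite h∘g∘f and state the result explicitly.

Answer: ⟨0->3 1->0 2->3 3->3⟩

Derivation:
  0 f-->1 g-->4 h-->3
  1 f-->0 g-->2 h-->0
  2 f-->1 g-->4 h-->3
  3 f-->1 g-->4 h-->3
composite: ⟨0->3 1->0 2->3 3->3⟩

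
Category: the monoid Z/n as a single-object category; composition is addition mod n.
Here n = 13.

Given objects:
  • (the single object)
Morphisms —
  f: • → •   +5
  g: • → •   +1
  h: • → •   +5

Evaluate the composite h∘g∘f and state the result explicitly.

Answer: +11

Work:
  0 +5≡5 +1≡6 +5≡11  (mod 13)
result: +11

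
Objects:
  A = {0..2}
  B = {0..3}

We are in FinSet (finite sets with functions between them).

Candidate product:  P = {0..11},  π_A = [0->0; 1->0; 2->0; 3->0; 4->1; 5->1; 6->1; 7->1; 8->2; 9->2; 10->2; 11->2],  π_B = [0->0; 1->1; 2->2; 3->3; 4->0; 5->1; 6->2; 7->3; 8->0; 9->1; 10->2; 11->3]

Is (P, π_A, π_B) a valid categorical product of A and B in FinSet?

|A|·|B| = 3·4 = 12;  |P| = 12
Check the pairing map k ↦ (π_A(k), π_B(k)):
  0 -> (0,0)
  1 -> (0,1)
  2 -> (0,2)
  3 -> (0,3)
  4 -> (1,0)
  5 -> (1,1)
  6 -> (1,2)
  7 -> (1,3)
  8 -> (2,0)
  9 -> (2,1)
  10 -> (2,2)
  11 -> (2,3)
distinct pairs in image: 12 / 12 needed
  → bijection onto A×B; projections well-typed.

Answer: VALID PRODUCT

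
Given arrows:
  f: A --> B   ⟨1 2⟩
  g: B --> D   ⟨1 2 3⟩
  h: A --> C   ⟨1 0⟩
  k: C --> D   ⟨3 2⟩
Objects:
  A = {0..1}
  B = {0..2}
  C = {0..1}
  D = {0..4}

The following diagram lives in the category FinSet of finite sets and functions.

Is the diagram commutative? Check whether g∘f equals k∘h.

1) trace f;g:
  0 f-->1 g-->2
  1 f-->2 g-->3
  ⟦path⟧₁ = ⟨2 3⟩
2) trace h;k:
  0 h-->1 k-->2
  1 h-->0 k-->3
  ⟦path⟧₂ = ⟨2 3⟩
Equal? YES — commutes

Answer: COMMUTES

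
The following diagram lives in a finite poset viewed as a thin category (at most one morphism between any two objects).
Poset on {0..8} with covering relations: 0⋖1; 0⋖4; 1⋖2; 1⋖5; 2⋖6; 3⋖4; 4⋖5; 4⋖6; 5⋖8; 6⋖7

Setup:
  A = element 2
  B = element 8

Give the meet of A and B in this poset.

Answer: A∧B = 1

Trace:
{x : x≤A ∧ x≤B} = {0,1}  (A=2, B=8)
  0 ≤ 1
  1 ≤ 1
glb = 1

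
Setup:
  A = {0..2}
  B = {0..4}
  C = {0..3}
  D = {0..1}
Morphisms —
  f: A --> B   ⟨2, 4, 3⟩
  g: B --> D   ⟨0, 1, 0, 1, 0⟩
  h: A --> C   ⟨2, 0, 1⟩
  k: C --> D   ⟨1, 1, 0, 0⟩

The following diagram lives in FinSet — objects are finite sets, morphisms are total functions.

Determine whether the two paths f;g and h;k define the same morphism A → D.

Path 1 = f;g:
  0 f-->2 g-->0
  1 f-->4 g-->0
  2 f-->3 g-->1
  composite₁ = ⟨0, 0, 1⟩
Path 2 = h;k:
  0 h-->2 k-->0
  1 h-->0 k-->1
  2 h-->1 k-->1
  composite₂ = ⟨0, 1, 1⟩
Equal? differ; not commutative

Answer: DOES NOT COMMUTE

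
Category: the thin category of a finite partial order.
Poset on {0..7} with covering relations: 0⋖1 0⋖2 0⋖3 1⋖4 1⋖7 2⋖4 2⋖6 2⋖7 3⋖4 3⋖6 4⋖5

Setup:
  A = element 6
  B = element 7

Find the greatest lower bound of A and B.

Lower bounds of A=6 and B=7: {0,2}
  0 <= 2
  2 <= 2
glb = 2

Answer: A∧B = 2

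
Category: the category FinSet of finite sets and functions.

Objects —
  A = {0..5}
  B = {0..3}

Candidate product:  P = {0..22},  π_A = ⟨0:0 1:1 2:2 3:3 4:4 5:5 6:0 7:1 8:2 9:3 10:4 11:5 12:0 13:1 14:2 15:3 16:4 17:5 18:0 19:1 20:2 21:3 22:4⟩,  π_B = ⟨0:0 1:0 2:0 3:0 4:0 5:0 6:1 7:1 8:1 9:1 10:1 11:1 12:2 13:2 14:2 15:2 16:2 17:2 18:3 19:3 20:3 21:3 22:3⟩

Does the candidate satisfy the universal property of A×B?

|A|·|B| = 6·4 = 24;  |P| = 23
  → cardinalities differ; no bijection possible.

Answer: NOT A VALID PRODUCT — |P|=23 ≠ |A|·|B|=24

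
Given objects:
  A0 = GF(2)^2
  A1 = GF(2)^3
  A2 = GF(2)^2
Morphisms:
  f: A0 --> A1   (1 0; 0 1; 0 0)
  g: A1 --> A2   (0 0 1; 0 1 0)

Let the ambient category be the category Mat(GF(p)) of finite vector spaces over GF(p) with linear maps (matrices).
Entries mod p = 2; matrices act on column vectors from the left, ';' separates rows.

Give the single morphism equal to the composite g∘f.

  e0=⟨1,0⟩ f-->⟨1,0,0⟩ g-->⟨0,0⟩
  e1=⟨0,1⟩ f-->⟨0,1,0⟩ g-->⟨0,1⟩
⟦path⟧: (0 0; 0 1)

Answer: (0 0; 0 1)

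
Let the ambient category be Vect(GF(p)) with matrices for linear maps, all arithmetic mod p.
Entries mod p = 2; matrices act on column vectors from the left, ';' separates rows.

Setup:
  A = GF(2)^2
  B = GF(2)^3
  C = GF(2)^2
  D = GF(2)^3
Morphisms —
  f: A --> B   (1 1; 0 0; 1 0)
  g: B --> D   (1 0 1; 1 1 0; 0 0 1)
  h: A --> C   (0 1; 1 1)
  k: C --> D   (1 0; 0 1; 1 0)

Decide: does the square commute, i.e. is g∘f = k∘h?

1) trace f;g:
  e0=(1,0) f-->(1,0,1) g-->(0,1,1)
  e1=(0,1) f-->(1,0,0) g-->(1,1,0)
  result₁ = (0 1; 1 1; 1 0)
2) trace h;k:
  e0=(1,0) h-->(0,1) k-->(0,1,0)
  e1=(0,1) h-->(1,1) k-->(1,1,1)
  result₂ = (0 1; 1 1; 0 1)
Equal? differ; not commutative

Answer: DOES NOT COMMUTE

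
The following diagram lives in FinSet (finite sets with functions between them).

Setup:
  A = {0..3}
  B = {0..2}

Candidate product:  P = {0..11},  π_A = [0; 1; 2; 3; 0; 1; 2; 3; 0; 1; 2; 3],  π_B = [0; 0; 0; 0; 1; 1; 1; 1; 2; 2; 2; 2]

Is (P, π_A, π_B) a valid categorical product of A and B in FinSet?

Answer: VALID PRODUCT

Trace:
|A|·|B| = 4·3 = 12;  |P| = 12
Check the pairing map k ↦ (π_A(k), π_B(k)):
  0 : (0,0)
  1 : (1,0)
  2 : (2,0)
  3 : (3,0)
  4 : (0,1)
  5 : (1,1)
  6 : (2,1)
  7 : (3,1)
  8 : (0,2)
  9 : (1,2)
  10 : (2,2)
  11 : (3,2)
distinct pairs in image: 12 / 12 needed
  → bijection onto A×B; projections well-typed.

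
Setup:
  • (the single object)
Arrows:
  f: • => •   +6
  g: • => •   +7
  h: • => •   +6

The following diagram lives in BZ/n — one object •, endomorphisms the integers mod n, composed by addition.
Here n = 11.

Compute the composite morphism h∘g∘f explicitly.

  0 +6≡6 +7≡2 +6≡8  (mod 11)
⟦path⟧: +8

Answer: +8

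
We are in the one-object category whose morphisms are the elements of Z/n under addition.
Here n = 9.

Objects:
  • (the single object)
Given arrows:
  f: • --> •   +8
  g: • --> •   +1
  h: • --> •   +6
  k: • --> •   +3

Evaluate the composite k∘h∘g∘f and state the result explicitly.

  0 +8≡8 +1≡0 +6≡6 +3≡0  (mod 9)
composite: +0

Answer: +0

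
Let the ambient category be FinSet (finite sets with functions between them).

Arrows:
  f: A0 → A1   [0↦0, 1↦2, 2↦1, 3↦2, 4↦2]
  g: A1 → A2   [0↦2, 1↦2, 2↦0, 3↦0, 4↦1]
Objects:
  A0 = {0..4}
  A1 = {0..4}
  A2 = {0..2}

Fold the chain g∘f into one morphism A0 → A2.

Answer: [0↦2, 1↦0, 2↦2, 3↦0, 4↦0]

Trace:
  0 f→0 g→2
  1 f→2 g→0
  2 f→1 g→2
  3 f→2 g→0
  4 f→2 g→0
composite: [0↦2, 1↦0, 2↦2, 3↦0, 4↦0]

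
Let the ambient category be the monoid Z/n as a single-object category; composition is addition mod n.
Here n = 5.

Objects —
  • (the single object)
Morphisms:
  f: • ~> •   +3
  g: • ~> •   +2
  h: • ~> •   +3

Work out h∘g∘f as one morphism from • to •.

Answer: +3

Trace:
  0 +3≡3 +2≡0 +3≡3  (mod 5)
composite: +3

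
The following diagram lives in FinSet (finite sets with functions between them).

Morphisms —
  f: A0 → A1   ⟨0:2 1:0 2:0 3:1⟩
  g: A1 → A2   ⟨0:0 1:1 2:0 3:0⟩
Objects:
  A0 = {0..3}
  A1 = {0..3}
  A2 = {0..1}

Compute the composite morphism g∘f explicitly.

  0 f→2 g→0
  1 f→0 g→0
  2 f→0 g→0
  3 f→1 g→1
⟦path⟧: ⟨0:0 1:0 2:0 3:1⟩

Answer: ⟨0:0 1:0 2:0 3:1⟩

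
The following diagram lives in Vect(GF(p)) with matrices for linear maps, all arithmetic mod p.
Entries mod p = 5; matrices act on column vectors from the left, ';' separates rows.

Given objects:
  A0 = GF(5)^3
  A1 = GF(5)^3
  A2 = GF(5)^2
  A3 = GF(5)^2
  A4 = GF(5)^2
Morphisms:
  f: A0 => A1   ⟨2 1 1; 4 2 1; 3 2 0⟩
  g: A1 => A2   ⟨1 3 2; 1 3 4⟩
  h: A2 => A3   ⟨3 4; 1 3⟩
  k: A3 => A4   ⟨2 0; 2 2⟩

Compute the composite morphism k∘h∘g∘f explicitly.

  e0=(1,0,0) f=>(2,4,3) g=>(0,1) h=>(4,3) k=>(3,4)
  e1=(0,1,0) f=>(1,2,2) g=>(1,0) h=>(3,1) k=>(1,3)
  e2=(0,0,1) f=>(1,1,0) g=>(4,4) h=>(3,1) k=>(1,3)
⟦path⟧: ⟨3 1 1; 4 3 3⟩

Answer: ⟨3 1 1; 4 3 3⟩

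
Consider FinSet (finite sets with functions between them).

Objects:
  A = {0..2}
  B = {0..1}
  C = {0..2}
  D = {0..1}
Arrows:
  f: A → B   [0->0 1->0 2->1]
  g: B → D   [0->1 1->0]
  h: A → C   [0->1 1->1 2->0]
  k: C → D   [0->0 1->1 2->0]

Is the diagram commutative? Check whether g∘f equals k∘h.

Along f;g (path 1):
  0 f→0 g→1
  1 f→0 g→1
  2 f→1 g→0
  composite₁ = [0->1 1->1 2->0]
Along h;k (path 2):
  0 h→1 k→1
  1 h→1 k→1
  2 h→0 k→0
  composite₂ = [0->1 1->1 2->0]
Equal? equal; square commutes

Answer: COMMUTES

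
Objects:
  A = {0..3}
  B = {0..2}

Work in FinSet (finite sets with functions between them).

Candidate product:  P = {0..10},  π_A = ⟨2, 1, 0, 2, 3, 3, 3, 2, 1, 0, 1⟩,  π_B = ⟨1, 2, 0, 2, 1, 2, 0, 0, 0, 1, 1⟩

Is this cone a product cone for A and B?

|A|·|B| = 4·3 = 12;  |P| = 11
  → cardinalities differ; no bijection possible.

Answer: NOT A VALID PRODUCT — |P|=11 ≠ |A|·|B|=12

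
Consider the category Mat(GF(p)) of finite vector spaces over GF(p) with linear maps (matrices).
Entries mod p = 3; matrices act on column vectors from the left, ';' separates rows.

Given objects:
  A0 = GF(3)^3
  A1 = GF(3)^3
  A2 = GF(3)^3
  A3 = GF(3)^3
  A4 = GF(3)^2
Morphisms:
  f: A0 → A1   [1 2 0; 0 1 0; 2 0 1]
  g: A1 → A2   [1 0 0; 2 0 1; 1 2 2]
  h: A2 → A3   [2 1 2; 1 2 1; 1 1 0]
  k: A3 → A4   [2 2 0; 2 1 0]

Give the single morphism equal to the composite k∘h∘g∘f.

  e0=(1,0,0) f→(1,0,2) g→(1,1,2) h→(1,2,2) k→(0,1)
  e1=(0,1,0) f→(2,1,0) g→(2,1,1) h→(1,2,0) k→(0,1)
  e2=(0,0,1) f→(0,0,1) g→(0,1,2) h→(2,1,1) k→(0,2)
result: [0 0 0; 1 1 2]

Answer: [0 0 0; 1 1 2]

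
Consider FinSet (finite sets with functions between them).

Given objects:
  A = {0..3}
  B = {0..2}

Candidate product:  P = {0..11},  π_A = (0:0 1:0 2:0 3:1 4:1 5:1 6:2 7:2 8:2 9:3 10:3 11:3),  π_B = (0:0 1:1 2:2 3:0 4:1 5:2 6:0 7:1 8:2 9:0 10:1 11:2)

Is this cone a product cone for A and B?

|A|·|B| = 4·3 = 12;  |P| = 12
Check the pairing map k ↦ (π_A(k), π_B(k)):
  0 : (0,0)
  1 : (0,1)
  2 : (0,2)
  3 : (1,0)
  4 : (1,1)
  5 : (1,2)
  6 : (2,0)
  7 : (2,1)
  8 : (2,2)
  9 : (3,0)
  10 : (3,1)
  11 : (3,2)
distinct pairs in image: 12 / 12 needed
  → bijection onto A×B; projections well-typed.

Answer: VALID PRODUCT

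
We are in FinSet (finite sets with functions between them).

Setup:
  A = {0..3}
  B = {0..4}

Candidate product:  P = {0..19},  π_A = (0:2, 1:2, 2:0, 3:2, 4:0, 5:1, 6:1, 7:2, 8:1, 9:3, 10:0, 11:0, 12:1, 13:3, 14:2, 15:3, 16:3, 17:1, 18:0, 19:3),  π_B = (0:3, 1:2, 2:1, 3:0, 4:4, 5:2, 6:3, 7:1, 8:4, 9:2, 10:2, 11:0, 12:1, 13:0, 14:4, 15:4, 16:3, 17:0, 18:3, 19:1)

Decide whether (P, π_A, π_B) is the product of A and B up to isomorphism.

Answer: VALID PRODUCT

Derivation:
|A|·|B| = 4·5 = 20;  |P| = 20
Check the pairing map k ↦ (π_A(k), π_B(k)):
  0 : (2,3)
  1 : (2,2)
  2 : (0,1)
  3 : (2,0)
  4 : (0,4)
  5 : (1,2)
  6 : (1,3)
  7 : (2,1)
  8 : (1,4)
  9 : (3,2)
  10 : (0,2)
  11 : (0,0)
  12 : (1,1)
  13 : (3,0)
  14 : (2,4)
  15 : (3,4)
  16 : (3,3)
  17 : (1,0)
  18 : (0,3)
  19 : (3,1)
distinct pairs in image: 20 / 20 needed
  → bijection onto A×B; projections well-typed.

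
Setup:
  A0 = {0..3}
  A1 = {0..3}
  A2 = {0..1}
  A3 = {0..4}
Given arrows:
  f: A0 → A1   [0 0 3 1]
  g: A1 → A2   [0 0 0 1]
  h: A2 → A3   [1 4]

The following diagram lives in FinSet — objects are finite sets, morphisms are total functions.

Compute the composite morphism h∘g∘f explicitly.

  0 f→0 g→0 h→1
  1 f→0 g→0 h→1
  2 f→3 g→1 h→4
  3 f→1 g→0 h→1
composite: [1 1 4 1]

Answer: [1 1 4 1]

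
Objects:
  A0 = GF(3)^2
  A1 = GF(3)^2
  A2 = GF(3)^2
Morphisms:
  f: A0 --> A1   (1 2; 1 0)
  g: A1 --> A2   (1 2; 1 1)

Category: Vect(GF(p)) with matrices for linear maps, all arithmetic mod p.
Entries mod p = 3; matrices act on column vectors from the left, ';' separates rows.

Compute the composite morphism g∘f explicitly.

  e0=[1,0] f-->[1,1] g-->[0,2]
  e1=[0,1] f-->[2,0] g-->[2,2]
⟦path⟧: (0 2; 2 2)

Answer: (0 2; 2 2)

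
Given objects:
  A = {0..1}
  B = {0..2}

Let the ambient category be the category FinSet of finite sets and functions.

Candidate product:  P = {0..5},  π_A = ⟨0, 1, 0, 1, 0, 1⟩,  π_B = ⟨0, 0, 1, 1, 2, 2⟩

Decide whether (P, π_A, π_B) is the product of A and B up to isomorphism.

|A|·|B| = 2·3 = 6;  |P| = 6
Check the pairing map k ↦ (π_A(k), π_B(k)):
  0 -> (0,0)
  1 -> (1,0)
  2 -> (0,1)
  3 -> (1,1)
  4 -> (0,2)
  5 -> (1,2)
distinct pairs in image: 6 / 6 needed
  → bijection onto A×B; projections well-typed.

Answer: VALID PRODUCT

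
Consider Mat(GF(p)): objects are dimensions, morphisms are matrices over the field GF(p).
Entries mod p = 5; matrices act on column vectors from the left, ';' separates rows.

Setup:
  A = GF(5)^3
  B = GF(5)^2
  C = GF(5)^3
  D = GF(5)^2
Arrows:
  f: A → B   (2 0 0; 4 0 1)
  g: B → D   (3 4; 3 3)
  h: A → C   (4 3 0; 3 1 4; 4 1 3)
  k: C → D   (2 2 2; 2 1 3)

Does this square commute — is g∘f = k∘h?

Path 1 = f;g:
  e0=[1,0,0] f→[2,4] g→[2,3]
  e1=[0,1,0] f→[0,0] g→[0,0]
  e2=[0,0,1] f→[0,1] g→[4,3]
  ⟦path⟧₁ = (2 0 4; 3 0 3)
Path 2 = h;k:
  e0=[1,0,0] h→[4,3,4] k→[2,3]
  e1=[0,1,0] h→[3,1,1] k→[0,0]
  e2=[0,0,1] h→[0,4,3] k→[4,3]
  ⟦path⟧₂ = (2 0 4; 3 0 3)
Equal? equal; square commutes

Answer: COMMUTES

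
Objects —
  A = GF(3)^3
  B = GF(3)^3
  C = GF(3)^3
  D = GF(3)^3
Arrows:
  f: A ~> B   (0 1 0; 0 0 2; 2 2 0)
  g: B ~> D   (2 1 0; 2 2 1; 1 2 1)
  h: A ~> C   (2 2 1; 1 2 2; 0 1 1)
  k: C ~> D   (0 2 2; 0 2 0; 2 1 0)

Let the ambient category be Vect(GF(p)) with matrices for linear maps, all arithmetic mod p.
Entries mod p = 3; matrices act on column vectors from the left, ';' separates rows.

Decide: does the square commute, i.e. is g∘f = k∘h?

Along f;g (path 1):
  e0=⟨1,0,0⟩ f~>⟨0,0,2⟩ g~>⟨0,2,2⟩
  e1=⟨0,1,0⟩ f~>⟨1,0,2⟩ g~>⟨2,1,0⟩
  e2=⟨0,0,1⟩ f~>⟨0,2,0⟩ g~>⟨2,1,1⟩
  composite₁ = (0 2 2; 2 1 1; 2 0 1)
Along h;k (path 2):
  e0=⟨1,0,0⟩ h~>⟨2,1,0⟩ k~>⟨2,2,2⟩
  e1=⟨0,1,0⟩ h~>⟨2,2,1⟩ k~>⟨0,1,0⟩
  e2=⟨0,0,1⟩ h~>⟨1,2,1⟩ k~>⟨0,1,1⟩
  composite₂ = (2 0 0; 2 1 1; 2 0 1)
Equal? NO — does not commute

Answer: DOES NOT COMMUTE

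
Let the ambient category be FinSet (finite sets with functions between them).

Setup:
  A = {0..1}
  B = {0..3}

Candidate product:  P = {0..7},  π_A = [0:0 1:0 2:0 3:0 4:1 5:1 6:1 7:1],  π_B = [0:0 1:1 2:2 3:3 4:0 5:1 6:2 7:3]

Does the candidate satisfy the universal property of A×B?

Answer: VALID PRODUCT

Work:
|A|·|B| = 2·4 = 8;  |P| = 8
Check the pairing map k ↦ (π_A(k), π_B(k)):
  0 : (0,0)
  1 : (0,1)
  2 : (0,2)
  3 : (0,3)
  4 : (1,0)
  5 : (1,1)
  6 : (1,2)
  7 : (1,3)
distinct pairs in image: 8 / 8 needed
  → bijection onto A×B; projections well-typed.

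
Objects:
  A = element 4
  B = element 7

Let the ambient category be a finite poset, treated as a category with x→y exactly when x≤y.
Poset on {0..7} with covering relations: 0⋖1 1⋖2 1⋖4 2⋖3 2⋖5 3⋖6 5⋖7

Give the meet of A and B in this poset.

Answer: A∧B = 1

Derivation:
{x : x≤A ∧ x≤B} = {0,1}  (A=4, B=7)
  0 ≤ 1
  1 ≤ 1
glb = 1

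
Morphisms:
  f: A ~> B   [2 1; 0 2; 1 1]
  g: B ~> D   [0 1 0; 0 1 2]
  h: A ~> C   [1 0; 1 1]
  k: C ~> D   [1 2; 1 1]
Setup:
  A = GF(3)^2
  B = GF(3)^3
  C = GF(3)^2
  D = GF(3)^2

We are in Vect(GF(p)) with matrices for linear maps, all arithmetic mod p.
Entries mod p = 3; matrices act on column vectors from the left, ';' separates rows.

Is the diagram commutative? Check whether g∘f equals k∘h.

1) trace f;g:
  e0=(1,0) f~>(2,0,1) g~>(0,2)
  e1=(0,1) f~>(1,2,1) g~>(2,1)
  ⟦path⟧₁ = [0 2; 2 1]
2) trace h;k:
  e0=(1,0) h~>(1,1) k~>(0,2)
  e1=(0,1) h~>(0,1) k~>(2,1)
  ⟦path⟧₂ = [0 2; 2 1]
Equal? same morphism ✓

Answer: COMMUTES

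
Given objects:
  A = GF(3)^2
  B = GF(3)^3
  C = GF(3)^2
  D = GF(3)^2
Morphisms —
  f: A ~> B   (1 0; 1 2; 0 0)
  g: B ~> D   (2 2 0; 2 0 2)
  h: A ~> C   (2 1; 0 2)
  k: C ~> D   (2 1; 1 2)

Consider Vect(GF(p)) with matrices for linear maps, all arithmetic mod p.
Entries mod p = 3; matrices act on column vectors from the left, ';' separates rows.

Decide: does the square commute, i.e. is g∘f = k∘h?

Path 1 = f;g:
  e0=(1,0) f~>(1,1,0) g~>(1,2)
  e1=(0,1) f~>(0,2,0) g~>(1,0)
  composite₁ = (1 1; 2 0)
Path 2 = h;k:
  e0=(1,0) h~>(2,0) k~>(1,2)
  e1=(0,1) h~>(1,2) k~>(1,2)
  composite₂ = (1 1; 2 2)
Equal? distinct morphisms ✗

Answer: DOES NOT COMMUTE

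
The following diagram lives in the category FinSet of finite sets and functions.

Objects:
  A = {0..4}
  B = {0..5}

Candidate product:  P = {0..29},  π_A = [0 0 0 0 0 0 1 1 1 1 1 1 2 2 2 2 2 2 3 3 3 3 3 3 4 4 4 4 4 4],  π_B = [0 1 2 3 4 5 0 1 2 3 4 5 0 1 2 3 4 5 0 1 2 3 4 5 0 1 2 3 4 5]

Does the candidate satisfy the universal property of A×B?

Answer: VALID PRODUCT

Derivation:
|A|·|B| = 5·6 = 30;  |P| = 30
Check the pairing map k ↦ (π_A(k), π_B(k)):
  0 : (0,0)
  1 : (0,1)
  2 : (0,2)
  3 : (0,3)
  4 : (0,4)
  5 : (0,5)
  6 : (1,0)
  7 : (1,1)
  8 : (1,2)
  9 : (1,3)
  10 : (1,4)
  11 : (1,5)
  12 : (2,0)
  13 : (2,1)
  14 : (2,2)
  15 : (2,3)
  16 : (2,4)
  17 : (2,5)
  18 : (3,0)
  19 : (3,1)
  20 : (3,2)
  21 : (3,3)
  22 : (3,4)
  23 : (3,5)
  24 : (4,0)
  25 : (4,1)
  26 : (4,2)
  27 : (4,3)
  28 : (4,4)
  29 : (4,5)
distinct pairs in image: 30 / 30 needed
  → bijection onto A×B; projections well-typed.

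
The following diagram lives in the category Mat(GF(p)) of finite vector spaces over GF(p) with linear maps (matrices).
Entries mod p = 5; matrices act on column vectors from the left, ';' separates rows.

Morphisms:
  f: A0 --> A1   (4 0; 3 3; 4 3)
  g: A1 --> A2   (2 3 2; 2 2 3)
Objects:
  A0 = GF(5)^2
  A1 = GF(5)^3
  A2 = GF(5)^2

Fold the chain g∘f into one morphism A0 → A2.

Answer: (0 0; 1 0)

Derivation:
  e0=⟨1,0⟩ f-->⟨4,3,4⟩ g-->⟨0,1⟩
  e1=⟨0,1⟩ f-->⟨0,3,3⟩ g-->⟨0,0⟩
⟦path⟧: (0 0; 1 0)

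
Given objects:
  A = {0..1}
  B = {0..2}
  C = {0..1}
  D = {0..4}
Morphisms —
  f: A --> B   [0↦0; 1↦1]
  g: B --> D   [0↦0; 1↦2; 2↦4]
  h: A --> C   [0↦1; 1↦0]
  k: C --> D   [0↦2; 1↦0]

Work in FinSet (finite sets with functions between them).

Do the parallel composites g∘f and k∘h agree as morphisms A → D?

1) trace f;g:
  0 f-->0 g-->0
  1 f-->1 g-->2
  ⟦path⟧₁ = [0↦0; 1↦2]
2) trace h;k:
  0 h-->1 k-->0
  1 h-->0 k-->2
  ⟦path⟧₂ = [0↦0; 1↦2]
Equal? same morphism ✓

Answer: COMMUTES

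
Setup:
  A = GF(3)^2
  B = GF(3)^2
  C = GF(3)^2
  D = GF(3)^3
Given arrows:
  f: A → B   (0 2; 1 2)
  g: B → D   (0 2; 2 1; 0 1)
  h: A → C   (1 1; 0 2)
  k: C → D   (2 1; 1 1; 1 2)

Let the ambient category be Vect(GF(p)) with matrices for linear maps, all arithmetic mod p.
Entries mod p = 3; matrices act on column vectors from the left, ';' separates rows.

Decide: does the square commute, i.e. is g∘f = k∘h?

1) trace f;g:
  e0=(1,0) f→(0,1) g→(2,1,1)
  e1=(0,1) f→(2,2) g→(1,0,2)
  result₁ = (2 1; 1 0; 1 2)
2) trace h;k:
  e0=(1,0) h→(1,0) k→(2,1,1)
  e1=(0,1) h→(1,2) k→(1,0,2)
  result₂ = (2 1; 1 0; 1 2)
Equal? same morphism ✓

Answer: COMMUTES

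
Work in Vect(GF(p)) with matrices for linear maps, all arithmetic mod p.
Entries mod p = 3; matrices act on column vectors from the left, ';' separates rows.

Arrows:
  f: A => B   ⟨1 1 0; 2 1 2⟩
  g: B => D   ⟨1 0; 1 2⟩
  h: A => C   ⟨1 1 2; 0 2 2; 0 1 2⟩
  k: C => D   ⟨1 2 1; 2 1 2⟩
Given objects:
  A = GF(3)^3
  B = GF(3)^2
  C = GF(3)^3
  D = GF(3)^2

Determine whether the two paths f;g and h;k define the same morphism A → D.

Path 1 = f;g:
  e0=(1,0,0) f=>(1,2) g=>(1,2)
  e1=(0,1,0) f=>(1,1) g=>(1,0)
  e2=(0,0,1) f=>(0,2) g=>(0,1)
  result₁ = ⟨1 1 0; 2 0 1⟩
Path 2 = h;k:
  e0=(1,0,0) h=>(1,0,0) k=>(1,2)
  e1=(0,1,0) h=>(1,2,1) k=>(0,0)
  e2=(0,0,1) h=>(2,2,2) k=>(2,1)
  result₂ = ⟨1 0 2; 2 0 1⟩
Equal? distinct morphisms ✗

Answer: DOES NOT COMMUTE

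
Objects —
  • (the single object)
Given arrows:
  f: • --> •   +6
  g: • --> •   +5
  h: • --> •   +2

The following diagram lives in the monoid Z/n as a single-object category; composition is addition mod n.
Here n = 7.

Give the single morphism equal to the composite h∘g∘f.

  0 +6≡6 +5≡4 +2≡6  (mod 7)
composite: +6

Answer: +6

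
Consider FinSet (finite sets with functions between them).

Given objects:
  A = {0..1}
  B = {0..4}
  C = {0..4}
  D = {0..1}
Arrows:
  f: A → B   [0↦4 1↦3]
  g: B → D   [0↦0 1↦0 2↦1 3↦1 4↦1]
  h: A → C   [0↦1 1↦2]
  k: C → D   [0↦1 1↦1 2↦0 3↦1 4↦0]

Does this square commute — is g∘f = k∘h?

Answer: DOES NOT COMMUTE

Work:
1) trace f;g:
  0 f→4 g→1
  1 f→3 g→1
  ⟦path⟧₁ = [0↦1 1↦1]
2) trace h;k:
  0 h→1 k→1
  1 h→2 k→0
  ⟦path⟧₂ = [0↦1 1↦0]
Equal? NO — does not commute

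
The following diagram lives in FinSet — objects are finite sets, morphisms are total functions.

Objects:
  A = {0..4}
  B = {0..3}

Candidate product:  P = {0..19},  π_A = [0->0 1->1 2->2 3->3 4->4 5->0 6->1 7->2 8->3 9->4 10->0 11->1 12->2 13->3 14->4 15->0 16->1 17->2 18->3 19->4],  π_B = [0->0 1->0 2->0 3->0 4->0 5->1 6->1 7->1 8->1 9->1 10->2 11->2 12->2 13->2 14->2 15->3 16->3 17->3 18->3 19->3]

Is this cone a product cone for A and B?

Answer: VALID PRODUCT

Work:
|A|·|B| = 5·4 = 20;  |P| = 20
Check the pairing map k ↦ (π_A(k), π_B(k)):
  0 -> (0,0)
  1 -> (1,0)
  2 -> (2,0)
  3 -> (3,0)
  4 -> (4,0)
  5 -> (0,1)
  6 -> (1,1)
  7 -> (2,1)
  8 -> (3,1)
  9 -> (4,1)
  10 -> (0,2)
  11 -> (1,2)
  12 -> (2,2)
  13 -> (3,2)
  14 -> (4,2)
  15 -> (0,3)
  16 -> (1,3)
  17 -> (2,3)
  18 -> (3,3)
  19 -> (4,3)
distinct pairs in image: 20 / 20 needed
  → bijection onto A×B; projections well-typed.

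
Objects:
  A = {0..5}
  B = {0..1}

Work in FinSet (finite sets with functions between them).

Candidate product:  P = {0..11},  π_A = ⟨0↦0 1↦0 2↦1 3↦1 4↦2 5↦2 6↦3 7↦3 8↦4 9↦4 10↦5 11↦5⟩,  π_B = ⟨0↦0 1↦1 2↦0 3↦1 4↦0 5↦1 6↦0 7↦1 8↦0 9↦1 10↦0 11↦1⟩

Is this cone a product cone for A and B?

|A|·|B| = 6·2 = 12;  |P| = 12
Check the pairing map k ↦ (π_A(k), π_B(k)):
  0 ↦ (0,0)
  1 ↦ (0,1)
  2 ↦ (1,0)
  3 ↦ (1,1)
  4 ↦ (2,0)
  5 ↦ (2,1)
  6 ↦ (3,0)
  7 ↦ (3,1)
  8 ↦ (4,0)
  9 ↦ (4,1)
  10 ↦ (5,0)
  11 ↦ (5,1)
distinct pairs in image: 12 / 12 needed
  → bijection onto A×B; projections well-typed.

Answer: VALID PRODUCT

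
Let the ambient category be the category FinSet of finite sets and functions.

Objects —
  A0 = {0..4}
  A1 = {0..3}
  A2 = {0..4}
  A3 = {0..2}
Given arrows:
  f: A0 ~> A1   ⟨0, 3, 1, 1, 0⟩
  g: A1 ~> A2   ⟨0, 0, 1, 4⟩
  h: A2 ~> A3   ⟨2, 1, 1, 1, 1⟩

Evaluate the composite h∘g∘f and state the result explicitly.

  0 f~>0 g~>0 h~>2
  1 f~>3 g~>4 h~>1
  2 f~>1 g~>0 h~>2
  3 f~>1 g~>0 h~>2
  4 f~>0 g~>0 h~>2
composite: ⟨2, 1, 2, 2, 2⟩

Answer: ⟨2, 1, 2, 2, 2⟩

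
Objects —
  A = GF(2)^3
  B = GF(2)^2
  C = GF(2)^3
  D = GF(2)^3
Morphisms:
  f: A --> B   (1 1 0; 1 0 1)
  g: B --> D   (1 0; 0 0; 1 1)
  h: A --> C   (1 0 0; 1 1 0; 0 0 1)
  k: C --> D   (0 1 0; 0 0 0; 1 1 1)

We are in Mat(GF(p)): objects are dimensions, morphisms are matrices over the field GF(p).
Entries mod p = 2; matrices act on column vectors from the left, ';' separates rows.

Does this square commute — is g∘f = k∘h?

Answer: COMMUTES

Trace:
Along f;g (path 1):
  e0=[1,0,0] f-->[1,1] g-->[1,0,0]
  e1=[0,1,0] f-->[1,0] g-->[1,0,1]
  e2=[0,0,1] f-->[0,1] g-->[0,0,1]
  composite₁ = (1 1 0; 0 0 0; 0 1 1)
Along h;k (path 2):
  e0=[1,0,0] h-->[1,1,0] k-->[1,0,0]
  e1=[0,1,0] h-->[0,1,0] k-->[1,0,1]
  e2=[0,0,1] h-->[0,0,1] k-->[0,0,1]
  composite₂ = (1 1 0; 0 0 0; 0 1 1)
Equal? equal; square commutes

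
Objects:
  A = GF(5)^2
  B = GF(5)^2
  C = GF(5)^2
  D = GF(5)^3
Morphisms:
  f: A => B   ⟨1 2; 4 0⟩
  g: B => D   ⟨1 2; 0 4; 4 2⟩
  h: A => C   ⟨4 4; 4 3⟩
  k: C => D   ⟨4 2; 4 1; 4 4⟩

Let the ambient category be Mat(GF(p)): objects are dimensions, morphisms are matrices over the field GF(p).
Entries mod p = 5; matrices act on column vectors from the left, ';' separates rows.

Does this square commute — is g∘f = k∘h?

1) trace f;g:
  e0=⟨1,0⟩ f=>⟨1,4⟩ g=>⟨4,1,2⟩
  e1=⟨0,1⟩ f=>⟨2,0⟩ g=>⟨2,0,3⟩
  ⟦path⟧₁ = ⟨4 2; 1 0; 2 3⟩
2) trace h;k:
  e0=⟨1,0⟩ h=>⟨4,4⟩ k=>⟨4,0,2⟩
  e1=⟨0,1⟩ h=>⟨4,3⟩ k=>⟨2,4,3⟩
  ⟦path⟧₂ = ⟨4 2; 0 4; 2 3⟩
Equal? NO — does not commute

Answer: DOES NOT COMMUTE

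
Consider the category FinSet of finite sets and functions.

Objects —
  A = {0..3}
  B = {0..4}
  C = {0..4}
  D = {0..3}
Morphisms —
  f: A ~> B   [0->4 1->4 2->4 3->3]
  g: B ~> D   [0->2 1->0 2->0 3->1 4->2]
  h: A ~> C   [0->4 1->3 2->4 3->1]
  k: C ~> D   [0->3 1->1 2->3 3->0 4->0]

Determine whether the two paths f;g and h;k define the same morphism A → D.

1) trace f;g:
  0 f~>4 g~>2
  1 f~>4 g~>2
  2 f~>4 g~>2
  3 f~>3 g~>1
  composite₁ = [0->2 1->2 2->2 3->1]
2) trace h;k:
  0 h~>4 k~>0
  1 h~>3 k~>0
  2 h~>4 k~>0
  3 h~>1 k~>1
  composite₂ = [0->0 1->0 2->0 3->1]
Equal? NO — does not commute

Answer: DOES NOT COMMUTE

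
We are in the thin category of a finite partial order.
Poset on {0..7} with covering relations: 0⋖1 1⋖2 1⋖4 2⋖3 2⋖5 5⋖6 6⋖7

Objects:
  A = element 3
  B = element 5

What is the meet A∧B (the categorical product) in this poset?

Common predecessors of 3,5: {0,1,2}
  0 ⊑ 2
  1 ⊑ 2
  2 ⊑ 2
glb = 2

Answer: A∧B = 2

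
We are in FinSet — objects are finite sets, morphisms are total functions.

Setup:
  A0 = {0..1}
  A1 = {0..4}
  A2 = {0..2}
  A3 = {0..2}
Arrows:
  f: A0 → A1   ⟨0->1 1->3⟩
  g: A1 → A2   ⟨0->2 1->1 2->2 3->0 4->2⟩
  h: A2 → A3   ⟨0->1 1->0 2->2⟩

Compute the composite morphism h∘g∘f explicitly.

Answer: ⟨0->0 1->1⟩

Derivation:
  0 f→1 g→1 h→0
  1 f→3 g→0 h→1
result: ⟨0->0 1->1⟩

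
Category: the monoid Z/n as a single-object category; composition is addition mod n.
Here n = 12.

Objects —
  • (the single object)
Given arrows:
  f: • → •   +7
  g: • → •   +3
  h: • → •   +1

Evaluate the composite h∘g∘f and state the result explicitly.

Answer: +11

Trace:
  0 +7≡7 +3≡10 +1≡11  (mod 12)
composite: +11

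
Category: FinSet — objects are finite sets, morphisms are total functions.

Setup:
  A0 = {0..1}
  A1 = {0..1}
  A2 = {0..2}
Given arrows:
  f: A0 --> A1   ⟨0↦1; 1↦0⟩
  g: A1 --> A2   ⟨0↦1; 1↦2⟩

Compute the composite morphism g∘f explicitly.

  0 f-->1 g-->2
  1 f-->0 g-->1
composite: ⟨0↦2; 1↦1⟩

Answer: ⟨0↦2; 1↦1⟩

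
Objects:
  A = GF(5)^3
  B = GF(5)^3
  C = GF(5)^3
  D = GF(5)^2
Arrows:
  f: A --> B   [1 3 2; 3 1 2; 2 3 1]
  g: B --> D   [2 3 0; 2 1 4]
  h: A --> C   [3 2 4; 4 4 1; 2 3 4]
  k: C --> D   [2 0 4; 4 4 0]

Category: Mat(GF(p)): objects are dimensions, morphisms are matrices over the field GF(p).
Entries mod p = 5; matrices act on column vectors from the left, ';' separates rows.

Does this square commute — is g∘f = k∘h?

1) trace f;g:
  e0=[1,0,0] f-->[1,3,2] g-->[1,3]
  e1=[0,1,0] f-->[3,1,3] g-->[4,4]
  e2=[0,0,1] f-->[2,2,1] g-->[0,0]
  ⟦path⟧₁ = [1 4 0; 3 4 0]
2) trace h;k:
  e0=[1,0,0] h-->[3,4,2] k-->[4,3]
  e1=[0,1,0] h-->[2,4,3] k-->[1,4]
  e2=[0,0,1] h-->[4,1,4] k-->[4,0]
  ⟦path⟧₂ = [4 1 4; 3 4 0]
Equal? differ; not commutative

Answer: DOES NOT COMMUTE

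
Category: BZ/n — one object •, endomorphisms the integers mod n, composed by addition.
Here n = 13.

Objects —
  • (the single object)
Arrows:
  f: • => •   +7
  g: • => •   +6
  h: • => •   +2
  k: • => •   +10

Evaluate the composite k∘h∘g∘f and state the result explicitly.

  0 +7≡7 +6≡0 +2≡2 +10≡12  (mod 13)
⟦path⟧: +12

Answer: +12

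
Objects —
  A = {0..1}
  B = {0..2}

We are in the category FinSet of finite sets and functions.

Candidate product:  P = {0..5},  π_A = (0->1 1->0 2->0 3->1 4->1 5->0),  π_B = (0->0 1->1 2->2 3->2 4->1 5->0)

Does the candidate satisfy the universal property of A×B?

Answer: VALID PRODUCT

Derivation:
|A|·|B| = 2·3 = 6;  |P| = 6
Check the pairing map k ↦ (π_A(k), π_B(k)):
  0 -> (1,0)
  1 -> (0,1)
  2 -> (0,2)
  3 -> (1,2)
  4 -> (1,1)
  5 -> (0,0)
distinct pairs in image: 6 / 6 needed
  → bijection onto A×B; projections well-typed.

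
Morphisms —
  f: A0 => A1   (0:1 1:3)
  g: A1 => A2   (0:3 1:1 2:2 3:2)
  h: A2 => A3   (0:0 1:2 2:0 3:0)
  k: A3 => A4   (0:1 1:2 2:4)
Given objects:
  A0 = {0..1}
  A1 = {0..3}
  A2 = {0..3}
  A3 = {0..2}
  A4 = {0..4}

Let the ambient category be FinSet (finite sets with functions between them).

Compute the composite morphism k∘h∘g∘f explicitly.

  0 f=>1 g=>1 h=>2 k=>4
  1 f=>3 g=>2 h=>0 k=>1
⟦path⟧: (0:4 1:1)

Answer: (0:4 1:1)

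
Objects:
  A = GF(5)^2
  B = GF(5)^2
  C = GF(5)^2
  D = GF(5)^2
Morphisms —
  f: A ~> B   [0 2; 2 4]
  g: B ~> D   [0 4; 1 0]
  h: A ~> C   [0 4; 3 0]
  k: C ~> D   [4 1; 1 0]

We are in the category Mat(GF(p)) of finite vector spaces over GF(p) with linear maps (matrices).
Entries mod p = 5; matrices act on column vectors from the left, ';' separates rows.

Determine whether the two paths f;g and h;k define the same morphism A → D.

Answer: DOES NOT COMMUTE

Work:
Path 1 = f;g:
  e0=⟨1,0⟩ f~>⟨0,2⟩ g~>⟨3,0⟩
  e1=⟨0,1⟩ f~>⟨2,4⟩ g~>⟨1,2⟩
  composite₁ = [3 1; 0 2]
Path 2 = h;k:
  e0=⟨1,0⟩ h~>⟨0,3⟩ k~>⟨3,0⟩
  e1=⟨0,1⟩ h~>⟨4,0⟩ k~>⟨1,4⟩
  composite₂ = [3 1; 0 4]
Equal? NO — does not commute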